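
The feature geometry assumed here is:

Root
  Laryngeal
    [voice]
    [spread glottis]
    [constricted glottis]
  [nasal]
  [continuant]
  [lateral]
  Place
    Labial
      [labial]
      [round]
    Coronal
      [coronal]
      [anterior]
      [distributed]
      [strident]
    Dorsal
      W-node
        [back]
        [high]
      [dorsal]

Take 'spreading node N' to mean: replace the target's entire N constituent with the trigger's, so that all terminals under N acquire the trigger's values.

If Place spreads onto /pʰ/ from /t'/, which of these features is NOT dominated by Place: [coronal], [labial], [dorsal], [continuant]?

The terminals dominated by Place are [labial], [round], [coronal], [anterior], [distributed], [strident], [back], [high], [dorsal].
Spreading Place replaces [dorsal], [coronal], [labial] with the trigger's values, since each sits inside the Place constituent.
[continuant] attaches under Root, not under Place, so /pʰ/ retains its own value for [continuant].

[continuant]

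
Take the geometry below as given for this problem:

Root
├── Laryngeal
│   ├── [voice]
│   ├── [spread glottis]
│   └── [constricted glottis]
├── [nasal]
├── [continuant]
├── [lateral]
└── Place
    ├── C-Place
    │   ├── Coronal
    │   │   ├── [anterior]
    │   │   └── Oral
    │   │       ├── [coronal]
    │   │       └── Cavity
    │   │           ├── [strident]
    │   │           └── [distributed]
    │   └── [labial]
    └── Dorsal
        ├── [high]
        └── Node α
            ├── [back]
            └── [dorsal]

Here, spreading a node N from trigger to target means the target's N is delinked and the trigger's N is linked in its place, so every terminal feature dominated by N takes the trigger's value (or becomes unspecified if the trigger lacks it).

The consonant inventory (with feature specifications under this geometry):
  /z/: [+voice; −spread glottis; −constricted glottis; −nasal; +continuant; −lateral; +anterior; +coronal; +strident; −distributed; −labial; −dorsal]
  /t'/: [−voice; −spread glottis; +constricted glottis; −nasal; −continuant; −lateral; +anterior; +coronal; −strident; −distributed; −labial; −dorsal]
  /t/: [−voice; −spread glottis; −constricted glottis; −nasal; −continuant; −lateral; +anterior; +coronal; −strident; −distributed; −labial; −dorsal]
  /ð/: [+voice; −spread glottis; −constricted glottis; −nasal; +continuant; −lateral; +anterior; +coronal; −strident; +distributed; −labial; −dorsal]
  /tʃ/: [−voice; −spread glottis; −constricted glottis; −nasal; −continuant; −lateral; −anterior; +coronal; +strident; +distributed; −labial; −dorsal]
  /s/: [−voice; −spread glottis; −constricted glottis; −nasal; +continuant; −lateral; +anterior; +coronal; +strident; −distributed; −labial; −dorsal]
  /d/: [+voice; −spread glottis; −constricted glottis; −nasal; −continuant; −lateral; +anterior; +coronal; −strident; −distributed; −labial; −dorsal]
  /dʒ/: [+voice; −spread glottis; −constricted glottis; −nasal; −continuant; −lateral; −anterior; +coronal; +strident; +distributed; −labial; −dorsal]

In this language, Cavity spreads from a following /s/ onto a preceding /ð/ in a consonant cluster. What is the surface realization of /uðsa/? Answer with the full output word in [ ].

[uzsa]

The Cavity node dominates the terminals [strident], [distributed].
The target acquires /s/'s values for everything under Cavity — [+strident], [−distributed] — while keeping its own [voice], [spread glottis], [constricted glottis], ….
The resulting bundle matches /z/ in the inventory; substituting it for /ð/ gives [uzsa].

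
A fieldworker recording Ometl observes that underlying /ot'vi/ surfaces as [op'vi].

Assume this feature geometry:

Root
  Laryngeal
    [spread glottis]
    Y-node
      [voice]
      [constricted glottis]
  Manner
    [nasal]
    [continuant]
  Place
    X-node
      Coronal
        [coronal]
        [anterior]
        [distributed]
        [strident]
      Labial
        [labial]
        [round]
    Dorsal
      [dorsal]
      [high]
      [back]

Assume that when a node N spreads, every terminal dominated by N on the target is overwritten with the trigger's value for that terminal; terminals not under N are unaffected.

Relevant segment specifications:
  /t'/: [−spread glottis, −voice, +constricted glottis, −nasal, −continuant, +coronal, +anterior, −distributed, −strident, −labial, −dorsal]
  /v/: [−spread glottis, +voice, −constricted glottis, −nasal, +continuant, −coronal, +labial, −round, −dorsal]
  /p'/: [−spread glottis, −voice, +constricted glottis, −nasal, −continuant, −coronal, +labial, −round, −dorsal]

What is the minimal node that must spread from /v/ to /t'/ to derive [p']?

/t'/ and [p'] differ in [labial], [round], [coronal], [anterior], [distributed], [strident]; every other specified feature is identical.
Tracing each changed feature up the tree, the paths first meet at X-node; any lower node misses at least one of them.
Delinking /t'/'s X-node and associating /v/'s X-node gives precisely the feature bundle of [p'].
Features on which the two segments disagree outside X-node, such as [continuant], [voice], are unchanged — nothing dominating them spread, and X-node is the minimal sufficient constituent.

X-node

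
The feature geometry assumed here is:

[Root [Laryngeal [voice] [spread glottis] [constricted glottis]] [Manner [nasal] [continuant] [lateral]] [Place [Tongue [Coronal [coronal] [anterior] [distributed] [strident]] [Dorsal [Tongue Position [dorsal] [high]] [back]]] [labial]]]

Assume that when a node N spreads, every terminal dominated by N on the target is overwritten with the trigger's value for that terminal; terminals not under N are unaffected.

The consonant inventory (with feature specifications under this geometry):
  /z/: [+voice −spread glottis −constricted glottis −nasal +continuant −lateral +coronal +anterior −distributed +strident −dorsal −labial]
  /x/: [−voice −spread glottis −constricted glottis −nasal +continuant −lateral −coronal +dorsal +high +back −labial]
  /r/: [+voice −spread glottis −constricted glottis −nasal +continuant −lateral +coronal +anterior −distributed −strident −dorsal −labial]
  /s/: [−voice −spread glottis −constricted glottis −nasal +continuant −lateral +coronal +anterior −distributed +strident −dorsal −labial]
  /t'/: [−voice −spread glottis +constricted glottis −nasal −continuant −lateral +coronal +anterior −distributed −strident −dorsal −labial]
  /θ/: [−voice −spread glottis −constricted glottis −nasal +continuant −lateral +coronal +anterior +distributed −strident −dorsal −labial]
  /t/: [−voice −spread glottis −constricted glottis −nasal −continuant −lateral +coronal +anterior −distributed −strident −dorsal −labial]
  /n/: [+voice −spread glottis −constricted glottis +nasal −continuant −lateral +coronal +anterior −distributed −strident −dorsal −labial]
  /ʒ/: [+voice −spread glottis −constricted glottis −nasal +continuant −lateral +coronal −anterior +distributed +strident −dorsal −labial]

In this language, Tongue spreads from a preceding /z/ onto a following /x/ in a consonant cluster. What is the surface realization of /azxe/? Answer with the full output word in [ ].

Terminals under Tongue in this geometry: [coronal], [anterior], [distributed], [strident], [dorsal], [high], [back].
After delinking /x/'s Tongue and linking /z/'s, the affected terminals become [+coronal], [+anterior], [−distributed], [+strident], [−dorsal]; [voice], [spread glottis], [constricted glottis], … (outside Tongue) are retained from /x/.
Among the inventory, only /s/ has exactly this specification, giving the surface form [azse].

[azse]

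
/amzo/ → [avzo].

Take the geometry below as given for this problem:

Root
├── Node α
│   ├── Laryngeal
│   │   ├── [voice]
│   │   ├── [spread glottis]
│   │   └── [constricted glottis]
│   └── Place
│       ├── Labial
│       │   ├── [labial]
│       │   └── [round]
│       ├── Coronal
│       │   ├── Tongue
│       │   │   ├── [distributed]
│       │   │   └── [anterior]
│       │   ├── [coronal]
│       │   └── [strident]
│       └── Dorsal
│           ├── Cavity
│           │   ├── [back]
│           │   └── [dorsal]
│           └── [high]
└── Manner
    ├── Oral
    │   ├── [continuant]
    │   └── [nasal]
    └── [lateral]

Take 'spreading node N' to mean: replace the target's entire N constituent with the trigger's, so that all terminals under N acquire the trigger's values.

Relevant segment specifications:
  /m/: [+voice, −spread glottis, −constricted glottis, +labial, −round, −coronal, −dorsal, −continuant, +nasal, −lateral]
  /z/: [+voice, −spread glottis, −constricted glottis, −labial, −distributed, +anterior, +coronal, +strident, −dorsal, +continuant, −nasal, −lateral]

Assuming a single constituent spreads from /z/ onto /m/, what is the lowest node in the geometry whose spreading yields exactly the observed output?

The alternation /m/ → [v] changes [nasal], [continuant] and nothing else.
Tracing each changed feature up the tree, the paths first meet at Oral; any lower node misses at least one of them.
If Oral spreads, every terminal under it takes /z/'s value, producing [v] as observed.
Features on which the two segments disagree outside Oral, such as [coronal], [labial], are unchanged — nothing dominating them spread, and Oral is the minimal sufficient constituent.

Oral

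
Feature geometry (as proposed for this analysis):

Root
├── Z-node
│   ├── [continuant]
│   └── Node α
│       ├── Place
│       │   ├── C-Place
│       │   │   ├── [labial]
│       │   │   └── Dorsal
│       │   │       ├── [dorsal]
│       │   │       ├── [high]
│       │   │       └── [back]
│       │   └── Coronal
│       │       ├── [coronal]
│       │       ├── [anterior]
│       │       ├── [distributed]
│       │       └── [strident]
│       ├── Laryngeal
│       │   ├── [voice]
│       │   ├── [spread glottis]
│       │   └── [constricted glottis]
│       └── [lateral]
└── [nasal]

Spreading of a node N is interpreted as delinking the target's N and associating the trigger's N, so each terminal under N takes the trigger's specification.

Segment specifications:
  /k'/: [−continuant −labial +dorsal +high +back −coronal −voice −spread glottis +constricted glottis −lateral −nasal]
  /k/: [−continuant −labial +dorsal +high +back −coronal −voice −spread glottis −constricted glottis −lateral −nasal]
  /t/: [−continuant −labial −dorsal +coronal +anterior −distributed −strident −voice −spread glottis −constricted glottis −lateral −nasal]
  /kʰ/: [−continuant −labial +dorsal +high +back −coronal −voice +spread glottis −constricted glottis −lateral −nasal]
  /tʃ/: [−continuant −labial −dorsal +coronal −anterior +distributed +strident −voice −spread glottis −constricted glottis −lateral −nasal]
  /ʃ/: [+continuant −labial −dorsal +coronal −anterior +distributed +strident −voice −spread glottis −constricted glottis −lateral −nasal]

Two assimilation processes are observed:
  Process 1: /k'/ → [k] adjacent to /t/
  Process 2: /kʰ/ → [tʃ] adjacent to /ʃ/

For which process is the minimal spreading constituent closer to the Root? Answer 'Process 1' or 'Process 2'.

Process 2

Process 1: the feature that changes is [constricted glottis]; the minimal node is [constricted glottis] (depth 4).
In Process 2, [spread glottis], [coronal], [anterior], [distributed], [strident], [dorsal], [high], [back] change, so the minimal spreading node is Node α at depth 2.
Depth 2 < depth 4; Process 2 involves the structurally higher constituent Node α.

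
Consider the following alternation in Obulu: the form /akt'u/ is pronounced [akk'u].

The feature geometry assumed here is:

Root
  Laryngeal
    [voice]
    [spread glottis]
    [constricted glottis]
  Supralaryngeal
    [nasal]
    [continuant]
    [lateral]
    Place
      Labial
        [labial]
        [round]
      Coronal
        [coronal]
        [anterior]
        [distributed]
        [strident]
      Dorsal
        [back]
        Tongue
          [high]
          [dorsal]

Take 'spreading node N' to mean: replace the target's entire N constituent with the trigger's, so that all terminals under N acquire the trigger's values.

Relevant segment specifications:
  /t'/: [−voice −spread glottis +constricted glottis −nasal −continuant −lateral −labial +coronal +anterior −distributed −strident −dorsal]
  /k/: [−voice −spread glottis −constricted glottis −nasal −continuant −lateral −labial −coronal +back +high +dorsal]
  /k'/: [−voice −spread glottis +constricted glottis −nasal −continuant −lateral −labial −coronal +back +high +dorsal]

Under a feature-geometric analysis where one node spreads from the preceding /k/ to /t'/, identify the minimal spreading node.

Place

Feature comparison: [coronal], [anterior], [distributed], [strident], [dorsal], [high], [back] differ between /t'/ and [k']; the remaining terminals match.
Tracing each changed feature up the tree, the paths first meet at Place; any lower node misses at least one of them.
Delinking /t'/'s Place and associating /k/'s Place gives precisely the feature bundle of [k'].
[constricted glottis] stays as in /t'/ although /k/ differs there, so no node dominating it spread; among the remaining candidates Place is the lowest that derives the output.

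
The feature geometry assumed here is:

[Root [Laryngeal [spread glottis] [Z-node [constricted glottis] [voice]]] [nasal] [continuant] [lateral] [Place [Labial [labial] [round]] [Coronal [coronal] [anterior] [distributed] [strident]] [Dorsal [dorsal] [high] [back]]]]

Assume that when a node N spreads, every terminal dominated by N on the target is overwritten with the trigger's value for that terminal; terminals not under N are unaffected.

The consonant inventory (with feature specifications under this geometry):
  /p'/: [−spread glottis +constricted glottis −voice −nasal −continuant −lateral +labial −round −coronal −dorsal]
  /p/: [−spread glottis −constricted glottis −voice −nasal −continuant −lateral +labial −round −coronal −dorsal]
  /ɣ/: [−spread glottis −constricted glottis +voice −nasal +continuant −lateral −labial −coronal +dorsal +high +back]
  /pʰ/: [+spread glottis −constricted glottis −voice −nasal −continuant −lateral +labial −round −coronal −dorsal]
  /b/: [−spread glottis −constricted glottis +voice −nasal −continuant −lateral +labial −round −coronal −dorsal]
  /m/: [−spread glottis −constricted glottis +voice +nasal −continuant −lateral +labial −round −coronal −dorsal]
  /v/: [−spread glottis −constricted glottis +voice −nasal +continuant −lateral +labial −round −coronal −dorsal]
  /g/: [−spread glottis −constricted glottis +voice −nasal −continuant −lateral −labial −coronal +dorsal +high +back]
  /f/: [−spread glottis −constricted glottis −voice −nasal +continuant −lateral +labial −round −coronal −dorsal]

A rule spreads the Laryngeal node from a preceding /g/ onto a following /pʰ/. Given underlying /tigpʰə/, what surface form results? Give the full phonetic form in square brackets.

Laryngeal immediately or transitively dominates [spread glottis], [constricted glottis], [voice].
After delinking /pʰ/'s Laryngeal and linking /g/'s, the affected terminals become [−spread glottis], [−constricted glottis], [+voice]; [nasal], [continuant], [lateral], … (outside Laryngeal) are retained from /pʰ/.
Among the inventory, only /b/ has exactly this specification, giving the surface form [tigbə].

[tigbə]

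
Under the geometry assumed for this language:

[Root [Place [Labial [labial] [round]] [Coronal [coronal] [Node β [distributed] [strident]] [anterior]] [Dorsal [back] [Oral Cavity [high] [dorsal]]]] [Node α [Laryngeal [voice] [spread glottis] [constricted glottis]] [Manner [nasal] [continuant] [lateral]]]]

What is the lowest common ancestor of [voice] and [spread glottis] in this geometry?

Laryngeal

[voice] is immediately dominated by Laryngeal.
[spread glottis] is immediately dominated by Laryngeal.
The lowest node appearing on every path is Laryngeal; each proper daughter of Laryngeal fails to dominate at least one of the listed features.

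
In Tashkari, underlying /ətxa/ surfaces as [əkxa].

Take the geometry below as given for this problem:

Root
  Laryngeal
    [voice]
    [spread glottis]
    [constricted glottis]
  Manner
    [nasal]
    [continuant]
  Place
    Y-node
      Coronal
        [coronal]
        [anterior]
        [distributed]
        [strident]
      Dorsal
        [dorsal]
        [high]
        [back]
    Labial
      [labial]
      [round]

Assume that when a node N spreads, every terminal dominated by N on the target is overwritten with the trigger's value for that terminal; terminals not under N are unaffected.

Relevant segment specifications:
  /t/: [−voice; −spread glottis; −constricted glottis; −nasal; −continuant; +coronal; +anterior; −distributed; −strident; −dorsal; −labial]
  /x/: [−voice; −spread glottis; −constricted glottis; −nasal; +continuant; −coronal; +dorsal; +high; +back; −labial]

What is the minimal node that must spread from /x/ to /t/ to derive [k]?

The alternation /t/ → [k] changes [coronal], [anterior], [distributed], [strident], [dorsal], [high], [back] and nothing else.
In this geometry the lowest node dominating all of them is Y-node: every daughter of Y-node dominates only a proper subset, so no lower node suffices.
Delinking /t/'s Y-node and associating /x/'s Y-node gives precisely the feature bundle of [k].
[continuant] stays as in /t/ although /x/ differs there, so no node dominating it spread; among the remaining candidates Y-node is the lowest that derives the output.

Y-node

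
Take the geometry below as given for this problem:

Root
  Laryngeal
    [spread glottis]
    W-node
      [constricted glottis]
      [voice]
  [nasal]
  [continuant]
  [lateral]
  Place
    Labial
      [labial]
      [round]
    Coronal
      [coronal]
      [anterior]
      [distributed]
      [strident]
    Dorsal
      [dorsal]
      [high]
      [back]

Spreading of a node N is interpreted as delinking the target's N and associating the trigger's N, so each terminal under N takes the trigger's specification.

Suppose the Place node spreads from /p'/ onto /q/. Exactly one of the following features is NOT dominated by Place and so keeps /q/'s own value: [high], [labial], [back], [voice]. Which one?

[voice]

Under this geometry, Place contains [labial], [round], [coronal], [anterior], [distributed], [strident], [dorsal], [high], [back].
[high], [back], [labial] all lie under Place, so they are overwritten when Place spreads.
[voice] attaches under W-node, not under Place, so /q/ retains its own value for [voice].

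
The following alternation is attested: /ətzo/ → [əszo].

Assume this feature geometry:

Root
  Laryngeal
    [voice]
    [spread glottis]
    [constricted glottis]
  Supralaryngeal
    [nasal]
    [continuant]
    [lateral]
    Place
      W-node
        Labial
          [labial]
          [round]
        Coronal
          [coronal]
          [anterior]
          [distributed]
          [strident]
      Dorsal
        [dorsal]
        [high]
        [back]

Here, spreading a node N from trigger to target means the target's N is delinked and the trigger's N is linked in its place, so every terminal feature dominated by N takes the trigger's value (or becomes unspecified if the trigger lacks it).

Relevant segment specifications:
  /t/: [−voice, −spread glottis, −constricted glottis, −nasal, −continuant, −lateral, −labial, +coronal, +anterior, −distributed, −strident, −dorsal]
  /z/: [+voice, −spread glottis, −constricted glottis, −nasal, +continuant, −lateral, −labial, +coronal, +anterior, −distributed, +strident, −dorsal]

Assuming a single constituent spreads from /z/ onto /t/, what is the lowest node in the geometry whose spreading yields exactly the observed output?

Supralaryngeal

The alternation /t/ → [s] changes [continuant], [strident] and nothing else.
These terminals are all dominated by Supralaryngeal, and no proper subconstituent of Supralaryngeal covers them all; Supralaryngeal is their lowest common ancestor.
Spreading Supralaryngeal from /z/ overwrites each of those terminals with /z/'s values, yielding exactly [s].
[voice] — on which /z/ differs from /t/ — is unchanged, so Root cannot have spread; the constituent is no larger than Supralaryngeal.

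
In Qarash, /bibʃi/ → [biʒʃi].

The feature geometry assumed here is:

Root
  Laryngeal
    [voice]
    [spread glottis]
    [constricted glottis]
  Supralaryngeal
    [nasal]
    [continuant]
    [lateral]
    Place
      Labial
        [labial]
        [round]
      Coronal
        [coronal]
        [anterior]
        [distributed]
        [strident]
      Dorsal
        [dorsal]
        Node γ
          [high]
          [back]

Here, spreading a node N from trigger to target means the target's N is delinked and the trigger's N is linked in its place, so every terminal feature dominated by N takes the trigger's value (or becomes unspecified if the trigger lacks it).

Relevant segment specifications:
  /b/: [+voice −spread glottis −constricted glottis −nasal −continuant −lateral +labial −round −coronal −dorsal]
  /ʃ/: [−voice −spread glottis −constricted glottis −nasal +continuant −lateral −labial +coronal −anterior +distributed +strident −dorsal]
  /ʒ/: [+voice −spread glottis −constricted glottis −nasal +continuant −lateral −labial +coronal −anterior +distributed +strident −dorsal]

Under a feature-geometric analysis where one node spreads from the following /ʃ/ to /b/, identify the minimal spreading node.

The alternation /b/ → [ʒ] changes [continuant], [labial], [round], [coronal], [anterior], [distributed], [strident] and nothing else.
Tracing each changed feature up the tree, the paths first meet at Supralaryngeal; any lower node misses at least one of them.
If Supralaryngeal spreads, every terminal under it takes /ʃ/'s value, producing [ʒ] as observed.
Since [voice] is preserved even though /ʃ/ disagrees there, no node above Supralaryngeal spread.

Supralaryngeal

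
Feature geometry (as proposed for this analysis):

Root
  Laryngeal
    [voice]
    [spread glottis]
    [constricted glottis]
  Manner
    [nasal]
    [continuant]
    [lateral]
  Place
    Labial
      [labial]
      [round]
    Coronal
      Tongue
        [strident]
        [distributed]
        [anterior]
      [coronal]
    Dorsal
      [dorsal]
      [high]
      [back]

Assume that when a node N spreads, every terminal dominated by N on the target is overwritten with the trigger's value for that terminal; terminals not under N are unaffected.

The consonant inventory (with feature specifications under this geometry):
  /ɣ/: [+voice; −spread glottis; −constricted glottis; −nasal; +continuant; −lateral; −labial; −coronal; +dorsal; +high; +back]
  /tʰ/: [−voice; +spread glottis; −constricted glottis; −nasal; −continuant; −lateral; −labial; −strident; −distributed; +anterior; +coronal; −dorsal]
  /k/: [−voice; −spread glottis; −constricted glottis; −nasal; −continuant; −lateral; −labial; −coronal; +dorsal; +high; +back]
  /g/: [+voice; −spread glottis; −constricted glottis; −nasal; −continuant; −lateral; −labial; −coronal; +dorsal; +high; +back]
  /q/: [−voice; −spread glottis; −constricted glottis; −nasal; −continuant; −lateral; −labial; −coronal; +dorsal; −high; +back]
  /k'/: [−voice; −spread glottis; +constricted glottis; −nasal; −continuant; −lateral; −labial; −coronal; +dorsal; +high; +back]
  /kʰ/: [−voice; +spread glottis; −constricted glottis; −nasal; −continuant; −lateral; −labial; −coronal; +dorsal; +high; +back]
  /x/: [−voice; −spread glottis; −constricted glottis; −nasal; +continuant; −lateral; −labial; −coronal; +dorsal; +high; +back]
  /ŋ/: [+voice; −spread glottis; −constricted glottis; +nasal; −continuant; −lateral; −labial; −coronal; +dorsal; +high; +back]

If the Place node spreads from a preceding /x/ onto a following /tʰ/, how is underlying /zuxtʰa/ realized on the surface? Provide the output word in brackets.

[zuxkʰa]

Terminals under Place in this geometry: [labial], [round], [strident], [distributed], [anterior], [coronal], [dorsal], [high], [back].
Spreading Place from /x/ onto /tʰ/ replaces those values with /x/'s: [−labial], [−coronal], [+dorsal], [+high], [+back]. Features outside Place ([voice], [spread glottis], [constricted glottis], …) stay as in /tʰ/.
This feature bundle is that of [kʰ], so /zuxtʰa/ surfaces as [zuxkʰa].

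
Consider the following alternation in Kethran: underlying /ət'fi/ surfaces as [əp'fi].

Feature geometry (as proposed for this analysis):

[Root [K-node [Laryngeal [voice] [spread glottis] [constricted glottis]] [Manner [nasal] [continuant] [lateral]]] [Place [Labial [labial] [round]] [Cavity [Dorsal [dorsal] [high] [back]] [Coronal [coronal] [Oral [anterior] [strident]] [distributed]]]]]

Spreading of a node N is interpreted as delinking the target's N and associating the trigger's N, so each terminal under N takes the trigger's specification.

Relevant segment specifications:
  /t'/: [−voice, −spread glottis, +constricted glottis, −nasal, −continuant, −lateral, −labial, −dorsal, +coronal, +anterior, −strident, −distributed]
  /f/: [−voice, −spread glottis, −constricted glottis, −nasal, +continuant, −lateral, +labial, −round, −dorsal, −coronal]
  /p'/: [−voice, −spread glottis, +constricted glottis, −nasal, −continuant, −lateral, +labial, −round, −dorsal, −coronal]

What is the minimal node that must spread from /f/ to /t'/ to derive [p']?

Comparing /t'/ with its surface form [p'], the features that change are [labial], [round], [coronal], [anterior], [distributed], [strident].
The smallest constituent containing every changed terminal is Place — each of its daughters lacks at least one of the affected features.
Spreading Place from /f/ overwrites each of those terminals with /f/'s values, yielding exactly [p'].
Since [continuant], [constricted glottis] are preserved even though /f/ disagrees there, no node above Place spread.

Place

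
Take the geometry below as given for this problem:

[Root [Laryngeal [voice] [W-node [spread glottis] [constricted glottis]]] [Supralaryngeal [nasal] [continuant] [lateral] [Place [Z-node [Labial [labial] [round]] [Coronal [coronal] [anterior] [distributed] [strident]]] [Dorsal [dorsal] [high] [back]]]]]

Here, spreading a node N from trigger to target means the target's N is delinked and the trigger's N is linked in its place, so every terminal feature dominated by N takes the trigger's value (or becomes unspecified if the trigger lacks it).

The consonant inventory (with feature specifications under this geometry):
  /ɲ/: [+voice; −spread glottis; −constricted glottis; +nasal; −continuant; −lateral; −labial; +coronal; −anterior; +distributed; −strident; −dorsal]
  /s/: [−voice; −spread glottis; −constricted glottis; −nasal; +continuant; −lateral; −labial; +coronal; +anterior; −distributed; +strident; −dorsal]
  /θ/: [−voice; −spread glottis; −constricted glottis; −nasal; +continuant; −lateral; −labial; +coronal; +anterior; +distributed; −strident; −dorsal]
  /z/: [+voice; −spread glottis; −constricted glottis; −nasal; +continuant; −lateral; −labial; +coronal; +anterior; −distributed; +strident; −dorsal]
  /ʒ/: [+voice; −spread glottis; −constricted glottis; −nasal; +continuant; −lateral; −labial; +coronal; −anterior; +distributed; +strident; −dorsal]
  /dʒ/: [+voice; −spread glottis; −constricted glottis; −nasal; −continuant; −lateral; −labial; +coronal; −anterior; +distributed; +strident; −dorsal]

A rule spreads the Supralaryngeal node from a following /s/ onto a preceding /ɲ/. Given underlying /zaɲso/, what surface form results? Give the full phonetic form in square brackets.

[zazso]

Terminals under Supralaryngeal in this geometry: [nasal], [continuant], [lateral], [labial], [round], [coronal], [anterior], [distributed], [strident], [dorsal], [high], [back].
The target acquires /s/'s values for everything under Supralaryngeal — [−nasal], [+continuant], [−lateral], [−labial], [+coronal], [+anterior], [−distributed], [+strident], [−dorsal] — while keeping its own [voice], [spread glottis], [constricted glottis].
Among the inventory, only /z/ has exactly this specification, giving the surface form [zazso].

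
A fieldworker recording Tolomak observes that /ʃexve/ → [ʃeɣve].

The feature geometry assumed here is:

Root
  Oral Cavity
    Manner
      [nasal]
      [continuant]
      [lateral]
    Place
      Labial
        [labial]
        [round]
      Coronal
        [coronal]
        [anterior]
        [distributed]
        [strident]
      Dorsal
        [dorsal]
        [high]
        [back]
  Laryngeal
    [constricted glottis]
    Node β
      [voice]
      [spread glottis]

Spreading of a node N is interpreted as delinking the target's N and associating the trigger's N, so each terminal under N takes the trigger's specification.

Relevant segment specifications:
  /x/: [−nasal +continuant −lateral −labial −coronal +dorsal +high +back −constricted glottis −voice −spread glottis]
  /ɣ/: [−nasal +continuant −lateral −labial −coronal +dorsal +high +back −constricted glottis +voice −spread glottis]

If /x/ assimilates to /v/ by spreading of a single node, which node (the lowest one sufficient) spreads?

/x/ and [ɣ] differ in [voice]; every other specified feature is identical.
Since just one terminal is affected and it takes /v/'s value, spreading the terminal [voice] alone is sufficient and minimal.
Features on which the two segments disagree outside [voice], such as [dorsal], [labial], are unchanged — nothing dominating them spread, and [voice] is the minimal sufficient constituent.

[voice]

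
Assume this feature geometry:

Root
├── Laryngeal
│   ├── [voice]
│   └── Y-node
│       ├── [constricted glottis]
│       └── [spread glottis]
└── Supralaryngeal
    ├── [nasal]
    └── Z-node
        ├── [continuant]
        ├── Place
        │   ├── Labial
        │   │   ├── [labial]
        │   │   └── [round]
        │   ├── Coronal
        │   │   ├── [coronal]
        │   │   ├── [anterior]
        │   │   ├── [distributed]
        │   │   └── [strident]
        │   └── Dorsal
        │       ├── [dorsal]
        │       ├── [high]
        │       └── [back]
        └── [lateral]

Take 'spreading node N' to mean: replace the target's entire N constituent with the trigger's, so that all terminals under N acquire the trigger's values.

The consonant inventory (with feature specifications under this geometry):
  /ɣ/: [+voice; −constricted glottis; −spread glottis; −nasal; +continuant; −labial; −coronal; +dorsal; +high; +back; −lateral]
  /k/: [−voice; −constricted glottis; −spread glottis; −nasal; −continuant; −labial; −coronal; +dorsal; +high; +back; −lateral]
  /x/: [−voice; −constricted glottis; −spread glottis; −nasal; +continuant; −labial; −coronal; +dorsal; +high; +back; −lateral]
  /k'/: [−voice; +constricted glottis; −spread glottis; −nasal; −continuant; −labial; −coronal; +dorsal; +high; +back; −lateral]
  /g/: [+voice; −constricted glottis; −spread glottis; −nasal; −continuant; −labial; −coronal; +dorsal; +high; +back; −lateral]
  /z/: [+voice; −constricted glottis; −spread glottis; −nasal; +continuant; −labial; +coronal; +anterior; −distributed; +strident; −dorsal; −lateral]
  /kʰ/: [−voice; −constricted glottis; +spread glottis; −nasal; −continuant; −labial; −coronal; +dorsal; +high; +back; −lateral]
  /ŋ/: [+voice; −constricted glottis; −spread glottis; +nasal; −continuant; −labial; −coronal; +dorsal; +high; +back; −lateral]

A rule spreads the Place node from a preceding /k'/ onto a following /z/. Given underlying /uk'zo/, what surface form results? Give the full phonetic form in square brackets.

[uk'ɣo]

Place immediately or transitively dominates [labial], [round], [coronal], [anterior], [distributed], [strident], [dorsal], [high], [back].
Spreading Place from /k'/ onto /z/ replaces those values with /k'/'s: [−labial], [−coronal], [+dorsal], [+high], [+back]. Features outside Place ([voice], [constricted glottis], [spread glottis], …) stay as in /z/.
Among the inventory, only /ɣ/ has exactly this specification, giving the surface form [uk'ɣo].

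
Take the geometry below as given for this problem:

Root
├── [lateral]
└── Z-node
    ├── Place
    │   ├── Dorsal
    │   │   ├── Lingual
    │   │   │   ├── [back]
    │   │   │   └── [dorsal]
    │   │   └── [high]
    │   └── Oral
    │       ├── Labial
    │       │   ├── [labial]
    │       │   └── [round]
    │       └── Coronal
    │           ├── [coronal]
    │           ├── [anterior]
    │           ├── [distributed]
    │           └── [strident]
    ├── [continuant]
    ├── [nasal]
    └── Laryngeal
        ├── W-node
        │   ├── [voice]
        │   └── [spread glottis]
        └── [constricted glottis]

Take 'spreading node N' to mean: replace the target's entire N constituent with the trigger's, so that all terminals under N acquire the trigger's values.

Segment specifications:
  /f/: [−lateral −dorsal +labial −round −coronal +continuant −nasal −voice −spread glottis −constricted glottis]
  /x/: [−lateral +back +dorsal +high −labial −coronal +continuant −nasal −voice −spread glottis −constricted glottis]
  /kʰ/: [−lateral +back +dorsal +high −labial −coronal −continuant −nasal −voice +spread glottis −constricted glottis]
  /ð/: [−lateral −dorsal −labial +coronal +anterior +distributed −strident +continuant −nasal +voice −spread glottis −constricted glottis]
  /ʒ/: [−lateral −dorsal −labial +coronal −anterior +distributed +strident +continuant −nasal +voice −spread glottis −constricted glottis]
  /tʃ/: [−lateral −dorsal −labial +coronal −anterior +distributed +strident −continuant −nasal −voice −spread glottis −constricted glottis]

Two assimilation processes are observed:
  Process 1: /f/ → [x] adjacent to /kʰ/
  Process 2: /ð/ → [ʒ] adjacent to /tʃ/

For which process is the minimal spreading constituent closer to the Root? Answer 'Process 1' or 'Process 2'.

Process 1

In Process 1, [labial], [round], [dorsal], [high], [back] change, so the minimal spreading node is Place at depth 2.
Process 2 alters [anterior], [strident]; the lowest common ancestor is Coronal (depth 4 from Root).
Depth 2 < depth 4; Process 1 involves the structurally higher constituent Place.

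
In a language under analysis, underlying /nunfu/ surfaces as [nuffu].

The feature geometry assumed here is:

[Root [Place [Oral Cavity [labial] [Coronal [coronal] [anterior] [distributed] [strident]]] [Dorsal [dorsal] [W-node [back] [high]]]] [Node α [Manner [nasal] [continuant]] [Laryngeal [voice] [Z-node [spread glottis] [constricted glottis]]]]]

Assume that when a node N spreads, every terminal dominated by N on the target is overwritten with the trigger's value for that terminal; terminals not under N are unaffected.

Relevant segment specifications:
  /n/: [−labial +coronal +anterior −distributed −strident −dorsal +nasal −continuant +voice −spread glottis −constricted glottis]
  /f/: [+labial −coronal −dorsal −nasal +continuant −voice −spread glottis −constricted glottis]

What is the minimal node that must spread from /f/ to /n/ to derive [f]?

Root

Comparing /n/ with its surface form [f], the features that change are [voice], [nasal], [continuant], [labial], [coronal], [anterior], [distributed], [strident].
These terminals are all dominated by Root, and no proper subconstituent of Root covers them all; Root is their lowest common ancestor.
If Root spreads, every terminal under it takes /f/'s value, producing [f] as observed.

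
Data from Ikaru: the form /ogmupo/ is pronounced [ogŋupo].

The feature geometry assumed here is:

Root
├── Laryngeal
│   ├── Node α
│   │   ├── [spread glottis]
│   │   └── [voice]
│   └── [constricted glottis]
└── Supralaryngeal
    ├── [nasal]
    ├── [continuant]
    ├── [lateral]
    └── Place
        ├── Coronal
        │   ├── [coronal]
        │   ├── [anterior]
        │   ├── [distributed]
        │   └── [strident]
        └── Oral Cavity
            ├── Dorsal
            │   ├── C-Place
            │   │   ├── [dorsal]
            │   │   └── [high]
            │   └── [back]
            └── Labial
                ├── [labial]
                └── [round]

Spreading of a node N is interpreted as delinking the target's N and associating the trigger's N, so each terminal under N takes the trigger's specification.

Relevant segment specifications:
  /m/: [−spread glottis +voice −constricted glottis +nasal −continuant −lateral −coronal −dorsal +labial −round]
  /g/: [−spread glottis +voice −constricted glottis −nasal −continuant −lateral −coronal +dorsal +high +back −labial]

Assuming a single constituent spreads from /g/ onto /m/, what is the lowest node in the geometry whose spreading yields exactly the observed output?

/m/ and [ŋ] differ in [labial], [round], [dorsal], [high], [back]; every other specified feature is identical.
Tracing each changed feature up the tree, the paths first meet at Oral Cavity; any lower node misses at least one of them.
If Oral Cavity spreads, every terminal under it takes /g/'s value, producing [ŋ] as observed.
[nasal], a feature on which the two segments disagree outside Oral Cavity, is unchanged — nothing dominating it spread, and Oral Cavity is the minimal sufficient constituent.

Oral Cavity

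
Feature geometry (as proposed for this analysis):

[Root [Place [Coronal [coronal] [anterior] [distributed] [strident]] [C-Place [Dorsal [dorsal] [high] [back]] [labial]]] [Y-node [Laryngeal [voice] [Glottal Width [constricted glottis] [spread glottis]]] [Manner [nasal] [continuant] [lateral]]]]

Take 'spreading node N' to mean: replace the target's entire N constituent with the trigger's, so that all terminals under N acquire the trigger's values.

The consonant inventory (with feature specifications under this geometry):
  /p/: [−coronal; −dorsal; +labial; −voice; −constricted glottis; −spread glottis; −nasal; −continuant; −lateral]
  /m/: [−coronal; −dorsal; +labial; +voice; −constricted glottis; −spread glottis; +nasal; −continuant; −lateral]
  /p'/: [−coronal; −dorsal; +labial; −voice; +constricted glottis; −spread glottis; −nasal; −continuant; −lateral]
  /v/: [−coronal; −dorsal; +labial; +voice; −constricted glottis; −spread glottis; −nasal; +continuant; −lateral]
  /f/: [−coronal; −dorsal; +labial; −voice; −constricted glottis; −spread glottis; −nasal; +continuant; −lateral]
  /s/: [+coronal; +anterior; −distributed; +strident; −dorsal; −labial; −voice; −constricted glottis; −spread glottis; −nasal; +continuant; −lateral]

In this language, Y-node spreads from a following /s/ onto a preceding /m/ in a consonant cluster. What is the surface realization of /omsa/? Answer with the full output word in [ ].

Terminals under Y-node in this geometry: [voice], [constricted glottis], [spread glottis], [nasal], [continuant], [lateral].
After delinking /m/'s Y-node and linking /s/'s, the affected terminals become [−voice], [−constricted glottis], [−spread glottis], [−nasal], [+continuant], [−lateral]; [coronal], [dorsal], [labial] (outside Y-node) are retained from /m/.
The resulting bundle matches /f/ in the inventory; substituting it for /m/ gives [ofsa].

[ofsa]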